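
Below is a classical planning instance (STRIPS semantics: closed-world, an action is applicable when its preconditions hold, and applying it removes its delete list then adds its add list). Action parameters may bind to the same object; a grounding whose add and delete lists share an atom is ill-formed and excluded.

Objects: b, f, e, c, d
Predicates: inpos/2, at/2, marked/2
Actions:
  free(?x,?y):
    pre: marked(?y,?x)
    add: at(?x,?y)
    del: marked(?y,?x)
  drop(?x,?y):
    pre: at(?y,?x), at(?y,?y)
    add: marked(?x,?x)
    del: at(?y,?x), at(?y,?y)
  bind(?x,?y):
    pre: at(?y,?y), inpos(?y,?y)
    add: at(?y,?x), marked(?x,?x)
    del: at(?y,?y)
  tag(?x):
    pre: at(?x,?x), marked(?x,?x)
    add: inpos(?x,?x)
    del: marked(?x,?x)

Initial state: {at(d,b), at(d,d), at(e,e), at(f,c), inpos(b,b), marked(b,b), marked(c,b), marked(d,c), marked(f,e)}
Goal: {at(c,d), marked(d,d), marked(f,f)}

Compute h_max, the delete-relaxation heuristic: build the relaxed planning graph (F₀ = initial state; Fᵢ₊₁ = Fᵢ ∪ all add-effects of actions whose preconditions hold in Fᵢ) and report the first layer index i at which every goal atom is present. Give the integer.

2

F0 = init (9 atoms)
F1 = F0 ∪ {at(b,b), at(b,c), at(c,d), at(e,f), marked(d,d), marked(e,e)}  (15 atoms)
F2 = F1 ∪ {at(b,d), at(b,e), at(b,f), inpos(d,d), inpos(e,e), marked(c,c), marked(f,f)}  (22 atoms)
goal ⊆ F2  ⇒  h_max = 2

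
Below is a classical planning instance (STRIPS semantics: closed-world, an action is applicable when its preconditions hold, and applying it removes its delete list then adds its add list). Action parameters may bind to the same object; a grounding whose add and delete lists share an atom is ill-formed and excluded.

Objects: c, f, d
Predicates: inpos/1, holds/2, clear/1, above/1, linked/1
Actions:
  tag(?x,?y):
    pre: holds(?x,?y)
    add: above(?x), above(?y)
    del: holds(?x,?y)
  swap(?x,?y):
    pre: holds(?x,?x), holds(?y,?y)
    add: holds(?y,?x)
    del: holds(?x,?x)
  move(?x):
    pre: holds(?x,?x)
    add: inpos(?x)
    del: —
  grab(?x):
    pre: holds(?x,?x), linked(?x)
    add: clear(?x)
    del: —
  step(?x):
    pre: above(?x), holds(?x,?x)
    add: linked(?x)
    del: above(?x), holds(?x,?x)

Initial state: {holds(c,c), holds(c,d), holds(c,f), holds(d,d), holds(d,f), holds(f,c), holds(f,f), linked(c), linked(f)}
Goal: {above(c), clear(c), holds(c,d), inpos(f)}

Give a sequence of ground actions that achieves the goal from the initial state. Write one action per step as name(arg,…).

1. tag(c,f)  →  {above(c), above(f), holds(c,c), holds(c,d), holds(d,d), holds(d,f), holds(f,c), holds(f,f), linked(c), linked(f)}
2. move(f)  →  {above(c), above(f), holds(c,c), holds(c,d), holds(d,d), holds(d,f), holds(f,c), holds(f,f), inpos(f), linked(c), linked(f)}
3. grab(c)  →  {above(c), above(f), clear(c), holds(c,c), holds(c,d), holds(d,d), holds(d,f), holds(f,c), holds(f,f), inpos(f), linked(c), linked(f)}

tag(c,f); move(f); grab(c)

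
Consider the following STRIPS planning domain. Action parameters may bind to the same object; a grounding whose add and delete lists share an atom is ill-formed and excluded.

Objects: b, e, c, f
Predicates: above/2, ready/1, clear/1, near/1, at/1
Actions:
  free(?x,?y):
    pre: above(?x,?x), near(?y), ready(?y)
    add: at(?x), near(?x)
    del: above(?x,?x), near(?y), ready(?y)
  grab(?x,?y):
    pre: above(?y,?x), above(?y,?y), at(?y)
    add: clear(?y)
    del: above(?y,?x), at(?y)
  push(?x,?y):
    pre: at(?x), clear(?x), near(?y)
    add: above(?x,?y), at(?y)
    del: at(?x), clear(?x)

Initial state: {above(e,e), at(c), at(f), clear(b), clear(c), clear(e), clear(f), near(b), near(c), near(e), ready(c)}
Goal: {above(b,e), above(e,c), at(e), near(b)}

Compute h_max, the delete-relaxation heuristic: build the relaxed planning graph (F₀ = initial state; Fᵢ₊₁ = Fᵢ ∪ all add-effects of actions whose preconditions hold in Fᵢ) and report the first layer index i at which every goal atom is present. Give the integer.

2

F0 = init (11 atoms)
F1 = F0 ∪ {above(c,b), above(c,e), above(f,b), above(f,c), above(f,e), at(b), at(e)}  (18 atoms)
F2 = F1 ∪ {above(b,c), above(b,e), above(e,b), above(e,c)}  (22 atoms)
goal ⊆ F2  ⇒  h_max = 2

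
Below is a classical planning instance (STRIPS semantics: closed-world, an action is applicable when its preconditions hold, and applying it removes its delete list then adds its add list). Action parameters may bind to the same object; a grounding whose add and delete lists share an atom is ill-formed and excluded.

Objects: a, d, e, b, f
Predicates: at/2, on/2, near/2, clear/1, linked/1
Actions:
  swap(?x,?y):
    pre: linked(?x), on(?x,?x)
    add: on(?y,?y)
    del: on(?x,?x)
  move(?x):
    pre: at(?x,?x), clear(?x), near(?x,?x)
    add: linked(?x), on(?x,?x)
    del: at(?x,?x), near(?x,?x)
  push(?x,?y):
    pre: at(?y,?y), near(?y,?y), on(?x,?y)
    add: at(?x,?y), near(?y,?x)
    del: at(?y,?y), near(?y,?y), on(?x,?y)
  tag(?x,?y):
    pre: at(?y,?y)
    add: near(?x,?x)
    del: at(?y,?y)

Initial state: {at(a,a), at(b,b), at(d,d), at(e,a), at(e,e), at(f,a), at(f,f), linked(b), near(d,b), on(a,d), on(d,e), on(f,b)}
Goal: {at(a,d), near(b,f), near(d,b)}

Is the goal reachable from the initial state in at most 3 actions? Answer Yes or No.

No

1. tag(d,a)  →  {at(b,b), at(d,d), at(e,a), at(e,e), at(f,a), at(f,f), linked(b), near(d,b), near(d,d), on(a,d), on(d,e), on(f,b)}
2. push(a,d)  →  {at(a,d), at(b,b), at(e,a), at(e,e), at(f,a), at(f,f), linked(b), near(d,a), near(d,b), on(d,e), on(f,b)}
3. tag(b,e)  →  {at(a,d), at(b,b), at(e,a), at(f,a), at(f,f), linked(b), near(b,b), near(d,a), near(d,b), on(d,e), on(f,b)}
4. push(f,b)  →  {at(a,d), at(e,a), at(f,a), at(f,b), at(f,f), linked(b), near(b,f), near(d,a), near(d,b), on(d,e)}
optimal plan length = 4; 4 > 3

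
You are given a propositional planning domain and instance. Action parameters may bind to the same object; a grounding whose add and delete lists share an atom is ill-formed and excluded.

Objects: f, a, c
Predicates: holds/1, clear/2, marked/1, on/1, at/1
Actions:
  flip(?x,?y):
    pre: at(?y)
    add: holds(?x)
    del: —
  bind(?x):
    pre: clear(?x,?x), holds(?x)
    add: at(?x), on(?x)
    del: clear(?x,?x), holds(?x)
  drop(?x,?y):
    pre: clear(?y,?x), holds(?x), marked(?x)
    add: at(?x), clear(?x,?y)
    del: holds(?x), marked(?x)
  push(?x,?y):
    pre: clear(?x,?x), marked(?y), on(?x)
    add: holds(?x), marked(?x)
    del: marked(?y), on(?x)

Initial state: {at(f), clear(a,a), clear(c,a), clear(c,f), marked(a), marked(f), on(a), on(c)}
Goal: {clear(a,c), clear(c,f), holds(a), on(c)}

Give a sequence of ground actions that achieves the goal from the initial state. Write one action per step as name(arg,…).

1. flip(a,f)  →  {at(f), clear(a,a), clear(c,a), clear(c,f), holds(a), marked(a), marked(f), on(a), on(c)}
2. drop(a,c)  →  {at(a), at(f), clear(a,a), clear(a,c), clear(c,a), clear(c,f), marked(f), on(a), on(c)}
3. flip(a,f)  →  {at(a), at(f), clear(a,a), clear(a,c), clear(c,a), clear(c,f), holds(a), marked(f), on(a), on(c)}

flip(a,f); drop(a,c); flip(a,f)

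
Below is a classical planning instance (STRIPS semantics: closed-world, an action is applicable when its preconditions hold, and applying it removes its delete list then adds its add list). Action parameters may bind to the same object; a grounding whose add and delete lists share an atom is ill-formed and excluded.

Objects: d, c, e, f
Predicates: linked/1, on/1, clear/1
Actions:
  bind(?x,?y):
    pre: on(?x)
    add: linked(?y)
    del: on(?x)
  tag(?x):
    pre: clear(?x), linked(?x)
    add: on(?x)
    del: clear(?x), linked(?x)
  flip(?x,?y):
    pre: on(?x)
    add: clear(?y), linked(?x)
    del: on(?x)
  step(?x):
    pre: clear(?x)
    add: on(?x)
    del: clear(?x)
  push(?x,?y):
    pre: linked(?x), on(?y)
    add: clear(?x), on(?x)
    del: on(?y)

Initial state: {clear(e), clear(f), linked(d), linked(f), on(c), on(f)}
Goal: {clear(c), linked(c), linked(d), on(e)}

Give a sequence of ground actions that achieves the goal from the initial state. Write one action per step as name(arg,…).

flip(c,c); step(e)

1. flip(c,c)  →  {clear(c), clear(e), clear(f), linked(c), linked(d), linked(f), on(f)}
2. step(e)  →  {clear(c), clear(f), linked(c), linked(d), linked(f), on(e), on(f)}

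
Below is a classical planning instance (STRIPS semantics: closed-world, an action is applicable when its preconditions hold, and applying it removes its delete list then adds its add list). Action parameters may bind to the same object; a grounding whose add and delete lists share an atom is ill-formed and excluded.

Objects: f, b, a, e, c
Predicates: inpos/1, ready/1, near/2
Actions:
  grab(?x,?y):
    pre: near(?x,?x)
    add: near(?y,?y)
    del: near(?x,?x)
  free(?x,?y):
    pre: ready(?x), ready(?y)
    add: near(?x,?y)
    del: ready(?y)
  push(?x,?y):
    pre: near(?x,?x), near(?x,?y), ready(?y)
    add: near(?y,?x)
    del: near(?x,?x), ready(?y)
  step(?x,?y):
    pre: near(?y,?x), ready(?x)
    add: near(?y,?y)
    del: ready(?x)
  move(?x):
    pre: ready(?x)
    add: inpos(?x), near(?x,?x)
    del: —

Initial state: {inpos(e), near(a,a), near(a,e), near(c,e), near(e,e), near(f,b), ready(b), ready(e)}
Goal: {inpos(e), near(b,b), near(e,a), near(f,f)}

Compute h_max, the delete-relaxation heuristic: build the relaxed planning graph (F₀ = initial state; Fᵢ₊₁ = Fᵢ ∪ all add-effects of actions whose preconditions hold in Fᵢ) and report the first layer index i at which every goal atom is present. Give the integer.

F0 = init (8 atoms)
F1 = F0 ∪ {inpos(b), near(b,b), near(b,e), near(c,c), near(e,a), near(e,b), near(f,f)}  (15 atoms)
goal ⊆ F1  ⇒  h_max = 1

1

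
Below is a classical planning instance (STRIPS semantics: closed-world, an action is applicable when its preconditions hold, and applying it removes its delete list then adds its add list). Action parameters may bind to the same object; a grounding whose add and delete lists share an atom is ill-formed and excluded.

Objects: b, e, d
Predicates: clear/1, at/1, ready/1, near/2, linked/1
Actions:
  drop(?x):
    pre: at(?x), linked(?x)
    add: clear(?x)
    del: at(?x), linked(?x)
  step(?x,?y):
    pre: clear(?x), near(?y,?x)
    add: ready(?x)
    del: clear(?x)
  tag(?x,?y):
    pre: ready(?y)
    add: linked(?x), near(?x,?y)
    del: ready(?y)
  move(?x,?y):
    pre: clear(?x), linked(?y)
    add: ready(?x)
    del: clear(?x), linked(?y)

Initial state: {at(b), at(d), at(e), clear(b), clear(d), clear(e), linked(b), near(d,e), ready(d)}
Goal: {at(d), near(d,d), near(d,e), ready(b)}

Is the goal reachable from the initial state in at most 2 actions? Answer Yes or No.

Yes

1. tag(d,d)  →  {at(b), at(d), at(e), clear(b), clear(d), clear(e), linked(b), linked(d), near(d,d), near(d,e)}
2. move(b,b)  →  {at(b), at(d), at(e), clear(d), clear(e), linked(d), near(d,d), near(d,e), ready(b)}
optimal plan length = 2; 2 ≤ 2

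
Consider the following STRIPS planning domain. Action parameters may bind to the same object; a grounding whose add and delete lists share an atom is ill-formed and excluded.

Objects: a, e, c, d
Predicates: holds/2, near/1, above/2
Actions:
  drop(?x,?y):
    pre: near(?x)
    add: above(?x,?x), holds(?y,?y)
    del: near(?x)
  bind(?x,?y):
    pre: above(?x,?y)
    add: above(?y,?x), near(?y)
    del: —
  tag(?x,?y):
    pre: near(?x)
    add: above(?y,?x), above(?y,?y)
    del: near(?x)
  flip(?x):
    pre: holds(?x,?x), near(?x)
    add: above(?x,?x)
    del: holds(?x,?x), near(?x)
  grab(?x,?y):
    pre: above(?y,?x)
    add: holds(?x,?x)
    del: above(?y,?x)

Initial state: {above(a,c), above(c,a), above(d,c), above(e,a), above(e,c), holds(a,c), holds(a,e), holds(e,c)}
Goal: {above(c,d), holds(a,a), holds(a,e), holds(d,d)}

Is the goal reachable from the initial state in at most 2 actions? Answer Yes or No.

1. bind(d,c)  →  {above(a,c), above(c,a), above(c,d), above(d,c), above(e,a), above(e,c), holds(a,c), holds(a,e), holds(e,c), near(c)}
2. drop(c,d)  →  {above(a,c), above(c,a), above(c,c), above(c,d), above(d,c), above(e,a), above(e,c), holds(a,c), holds(a,e), holds(d,d), holds(e,c)}
3. grab(a,e)  →  {above(a,c), above(c,a), above(c,c), above(c,d), above(d,c), above(e,c), holds(a,a), holds(a,c), holds(a,e), holds(d,d), holds(e,c)}
optimal plan length = 3; 3 > 2

No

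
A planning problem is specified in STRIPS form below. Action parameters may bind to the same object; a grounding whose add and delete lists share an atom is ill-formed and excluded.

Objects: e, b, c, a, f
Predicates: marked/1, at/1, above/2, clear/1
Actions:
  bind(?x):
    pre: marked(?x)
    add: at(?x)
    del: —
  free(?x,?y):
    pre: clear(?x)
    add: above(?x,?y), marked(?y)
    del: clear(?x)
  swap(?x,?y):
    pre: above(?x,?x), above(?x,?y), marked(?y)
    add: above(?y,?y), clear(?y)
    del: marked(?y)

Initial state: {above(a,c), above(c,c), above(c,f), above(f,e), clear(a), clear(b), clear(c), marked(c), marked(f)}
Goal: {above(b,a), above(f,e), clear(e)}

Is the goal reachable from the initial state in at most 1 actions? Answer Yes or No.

1. free(b,a)  →  {above(a,c), above(b,a), above(c,c), above(c,f), above(f,e), clear(a), clear(c), marked(a), marked(c), marked(f)}
2. free(c,e)  →  {above(a,c), above(b,a), above(c,c), above(c,e), above(c,f), above(f,e), clear(a), marked(a), marked(c), marked(e), marked(f)}
3. swap(c,e)  →  {above(a,c), above(b,a), above(c,c), above(c,e), above(c,f), above(e,e), above(f,e), clear(a), clear(e), marked(a), marked(c), marked(f)}
optimal plan length = 3; 3 > 1

No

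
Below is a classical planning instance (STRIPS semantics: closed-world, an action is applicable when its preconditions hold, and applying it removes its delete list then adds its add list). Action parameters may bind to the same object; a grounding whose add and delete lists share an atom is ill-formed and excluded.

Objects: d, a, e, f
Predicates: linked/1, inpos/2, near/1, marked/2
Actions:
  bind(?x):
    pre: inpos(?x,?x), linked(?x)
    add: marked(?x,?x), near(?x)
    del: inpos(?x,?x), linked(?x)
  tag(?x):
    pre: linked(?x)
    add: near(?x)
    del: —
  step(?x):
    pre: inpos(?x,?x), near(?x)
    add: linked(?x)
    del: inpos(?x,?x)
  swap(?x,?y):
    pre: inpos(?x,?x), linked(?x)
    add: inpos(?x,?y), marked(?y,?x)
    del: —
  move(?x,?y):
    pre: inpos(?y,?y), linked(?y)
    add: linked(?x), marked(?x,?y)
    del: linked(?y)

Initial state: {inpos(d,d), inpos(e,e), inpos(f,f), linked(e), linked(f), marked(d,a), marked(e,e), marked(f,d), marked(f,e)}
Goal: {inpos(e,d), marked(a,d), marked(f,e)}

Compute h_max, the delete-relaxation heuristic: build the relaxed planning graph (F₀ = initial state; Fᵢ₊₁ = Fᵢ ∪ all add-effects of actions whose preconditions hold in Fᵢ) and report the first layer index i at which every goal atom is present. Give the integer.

2

F0 = init (9 atoms)
F1 = F0 ∪ {inpos(e,a), inpos(e,d), inpos(e,f), inpos(f,a), inpos(f,d), inpos(f,e), linked(a), linked(d), marked(a,e), marked(a,f), marked(d,e), marked(d,f), marked(e,f), marked(f,f), near(e), near(f)}  (25 atoms)
F2 = F1 ∪ {inpos(d,a), inpos(d,e), inpos(d,f), marked(a,d), marked(d,d), marked(e,d), near(a), near(d)}  (33 atoms)
goal ⊆ F2  ⇒  h_max = 2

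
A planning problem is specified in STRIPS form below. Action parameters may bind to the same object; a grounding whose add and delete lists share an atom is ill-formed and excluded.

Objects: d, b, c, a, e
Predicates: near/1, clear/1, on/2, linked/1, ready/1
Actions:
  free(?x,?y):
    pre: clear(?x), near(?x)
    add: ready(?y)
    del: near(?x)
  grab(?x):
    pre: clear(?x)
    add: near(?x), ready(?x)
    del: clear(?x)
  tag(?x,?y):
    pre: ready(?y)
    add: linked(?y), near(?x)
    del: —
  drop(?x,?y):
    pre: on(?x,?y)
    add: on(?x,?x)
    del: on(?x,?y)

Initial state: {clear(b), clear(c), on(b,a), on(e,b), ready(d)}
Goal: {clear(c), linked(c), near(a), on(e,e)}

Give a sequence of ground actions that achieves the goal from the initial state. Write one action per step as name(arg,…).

tag(b,d); free(b,c); tag(a,c); drop(e,b)

1. tag(b,d)  →  {clear(b), clear(c), linked(d), near(b), on(b,a), on(e,b), ready(d)}
2. free(b,c)  →  {clear(b), clear(c), linked(d), on(b,a), on(e,b), ready(c), ready(d)}
3. tag(a,c)  →  {clear(b), clear(c), linked(c), linked(d), near(a), on(b,a), on(e,b), ready(c), ready(d)}
4. drop(e,b)  →  {clear(b), clear(c), linked(c), linked(d), near(a), on(b,a), on(e,e), ready(c), ready(d)}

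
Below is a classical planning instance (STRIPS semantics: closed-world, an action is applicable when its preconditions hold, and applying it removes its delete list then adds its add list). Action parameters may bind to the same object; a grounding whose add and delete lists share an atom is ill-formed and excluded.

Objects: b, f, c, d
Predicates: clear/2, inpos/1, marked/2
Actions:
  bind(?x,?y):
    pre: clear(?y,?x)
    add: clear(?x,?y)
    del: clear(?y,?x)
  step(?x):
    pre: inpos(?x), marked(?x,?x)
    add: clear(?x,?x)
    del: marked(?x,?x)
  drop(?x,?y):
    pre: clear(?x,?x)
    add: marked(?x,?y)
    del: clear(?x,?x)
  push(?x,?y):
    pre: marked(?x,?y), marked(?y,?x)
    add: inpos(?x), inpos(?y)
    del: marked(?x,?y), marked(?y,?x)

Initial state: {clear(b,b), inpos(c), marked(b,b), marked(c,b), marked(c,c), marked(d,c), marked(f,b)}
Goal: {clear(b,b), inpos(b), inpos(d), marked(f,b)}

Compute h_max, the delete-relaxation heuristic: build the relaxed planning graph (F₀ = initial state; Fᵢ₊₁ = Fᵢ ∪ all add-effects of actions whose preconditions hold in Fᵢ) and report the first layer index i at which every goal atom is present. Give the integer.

3

F0 = init (7 atoms)
F1 = F0 ∪ {clear(c,c), inpos(b), marked(b,c), marked(b,d), marked(b,f)}  (12 atoms)
F2 = F1 ∪ {inpos(f), marked(c,d), marked(c,f)}  (15 atoms)
F3 = F2 ∪ {inpos(d)}  (16 atoms)
goal ⊆ F3  ⇒  h_max = 3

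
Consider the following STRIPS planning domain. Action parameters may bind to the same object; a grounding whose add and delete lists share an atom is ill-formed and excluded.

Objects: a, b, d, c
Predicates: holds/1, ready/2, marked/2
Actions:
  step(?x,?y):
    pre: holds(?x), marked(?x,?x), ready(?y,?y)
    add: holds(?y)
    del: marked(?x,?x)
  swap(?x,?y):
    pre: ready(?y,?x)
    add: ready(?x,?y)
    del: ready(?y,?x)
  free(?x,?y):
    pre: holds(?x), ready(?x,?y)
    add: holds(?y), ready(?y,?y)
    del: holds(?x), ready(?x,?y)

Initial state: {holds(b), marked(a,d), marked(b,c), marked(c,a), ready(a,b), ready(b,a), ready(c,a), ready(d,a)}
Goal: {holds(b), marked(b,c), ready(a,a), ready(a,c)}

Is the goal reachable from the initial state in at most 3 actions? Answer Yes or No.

1. swap(a,c)  →  {holds(b), marked(a,d), marked(b,c), marked(c,a), ready(a,b), ready(a,c), ready(b,a), ready(d,a)}
2. free(b,a)  →  {holds(a), marked(a,d), marked(b,c), marked(c,a), ready(a,a), ready(a,b), ready(a,c), ready(d,a)}
3. free(a,b)  →  {holds(b), marked(a,d), marked(b,c), marked(c,a), ready(a,a), ready(a,c), ready(b,b), ready(d,a)}
optimal plan length = 3; 3 ≤ 3

Yes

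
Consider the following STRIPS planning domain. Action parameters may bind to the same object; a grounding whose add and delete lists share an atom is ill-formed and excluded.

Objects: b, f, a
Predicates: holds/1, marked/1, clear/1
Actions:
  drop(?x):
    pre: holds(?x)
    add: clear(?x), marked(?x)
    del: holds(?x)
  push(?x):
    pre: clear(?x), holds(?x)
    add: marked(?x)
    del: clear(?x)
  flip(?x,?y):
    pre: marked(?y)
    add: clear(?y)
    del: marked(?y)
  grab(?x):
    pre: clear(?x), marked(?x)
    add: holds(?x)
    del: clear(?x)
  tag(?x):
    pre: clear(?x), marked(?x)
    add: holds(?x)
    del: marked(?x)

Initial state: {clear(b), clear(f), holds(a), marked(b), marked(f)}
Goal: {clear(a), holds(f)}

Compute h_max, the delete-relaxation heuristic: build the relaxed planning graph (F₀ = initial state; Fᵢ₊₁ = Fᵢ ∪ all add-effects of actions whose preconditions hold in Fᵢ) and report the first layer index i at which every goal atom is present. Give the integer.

1

F0 = init (5 atoms)
F1 = F0 ∪ {clear(a), holds(b), holds(f), marked(a)}  (9 atoms)
goal ⊆ F1  ⇒  h_max = 1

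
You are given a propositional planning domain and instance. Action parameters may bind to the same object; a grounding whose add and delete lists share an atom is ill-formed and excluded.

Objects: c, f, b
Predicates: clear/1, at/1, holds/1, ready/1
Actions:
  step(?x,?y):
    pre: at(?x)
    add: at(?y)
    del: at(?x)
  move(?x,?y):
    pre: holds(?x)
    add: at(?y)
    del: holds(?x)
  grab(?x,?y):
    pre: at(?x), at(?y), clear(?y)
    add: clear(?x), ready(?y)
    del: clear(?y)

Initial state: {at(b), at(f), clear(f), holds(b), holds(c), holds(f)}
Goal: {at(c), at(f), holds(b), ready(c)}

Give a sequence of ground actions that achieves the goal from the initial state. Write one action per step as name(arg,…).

step(b,c); grab(c,f); grab(f,c)

1. step(b,c)  →  {at(c), at(f), clear(f), holds(b), holds(c), holds(f)}
2. grab(c,f)  →  {at(c), at(f), clear(c), holds(b), holds(c), holds(f), ready(f)}
3. grab(f,c)  →  {at(c), at(f), clear(f), holds(b), holds(c), holds(f), ready(c), ready(f)}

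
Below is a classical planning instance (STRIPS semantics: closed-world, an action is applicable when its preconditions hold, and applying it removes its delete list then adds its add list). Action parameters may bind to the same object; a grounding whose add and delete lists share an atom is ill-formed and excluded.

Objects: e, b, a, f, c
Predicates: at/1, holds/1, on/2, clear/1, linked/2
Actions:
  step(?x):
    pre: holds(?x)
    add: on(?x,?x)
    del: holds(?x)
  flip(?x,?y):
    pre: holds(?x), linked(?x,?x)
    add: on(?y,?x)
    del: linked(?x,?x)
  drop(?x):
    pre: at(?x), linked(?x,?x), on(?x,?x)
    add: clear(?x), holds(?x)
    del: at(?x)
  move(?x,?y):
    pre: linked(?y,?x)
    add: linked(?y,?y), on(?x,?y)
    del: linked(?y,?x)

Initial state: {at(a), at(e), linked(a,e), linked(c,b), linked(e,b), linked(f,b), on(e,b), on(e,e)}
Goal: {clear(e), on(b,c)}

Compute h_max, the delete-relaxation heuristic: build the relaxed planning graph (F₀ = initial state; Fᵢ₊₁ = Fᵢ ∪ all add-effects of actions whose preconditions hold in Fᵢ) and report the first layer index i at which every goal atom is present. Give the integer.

2

F0 = init (8 atoms)
F1 = F0 ∪ {linked(a,a), linked(c,c), linked(e,e), linked(f,f), on(b,c), on(b,e), on(b,f), on(e,a)}  (16 atoms)
F2 = F1 ∪ {clear(e), holds(e)}  (18 atoms)
goal ⊆ F2  ⇒  h_max = 2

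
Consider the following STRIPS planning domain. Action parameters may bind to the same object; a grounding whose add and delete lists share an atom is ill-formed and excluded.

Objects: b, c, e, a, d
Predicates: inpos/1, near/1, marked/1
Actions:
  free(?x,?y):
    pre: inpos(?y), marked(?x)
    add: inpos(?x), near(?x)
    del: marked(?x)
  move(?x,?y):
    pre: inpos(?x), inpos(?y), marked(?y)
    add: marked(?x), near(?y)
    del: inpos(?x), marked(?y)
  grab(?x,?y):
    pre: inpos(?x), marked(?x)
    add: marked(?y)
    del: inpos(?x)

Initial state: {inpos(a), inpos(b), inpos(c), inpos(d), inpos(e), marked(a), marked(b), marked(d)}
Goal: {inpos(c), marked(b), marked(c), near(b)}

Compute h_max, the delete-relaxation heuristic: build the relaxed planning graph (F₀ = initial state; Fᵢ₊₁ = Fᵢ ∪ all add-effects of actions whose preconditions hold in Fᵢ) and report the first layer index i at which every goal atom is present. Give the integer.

1

F0 = init (8 atoms)
F1 = F0 ∪ {marked(c), marked(e), near(a), near(b), near(d)}  (13 atoms)
goal ⊆ F1  ⇒  h_max = 1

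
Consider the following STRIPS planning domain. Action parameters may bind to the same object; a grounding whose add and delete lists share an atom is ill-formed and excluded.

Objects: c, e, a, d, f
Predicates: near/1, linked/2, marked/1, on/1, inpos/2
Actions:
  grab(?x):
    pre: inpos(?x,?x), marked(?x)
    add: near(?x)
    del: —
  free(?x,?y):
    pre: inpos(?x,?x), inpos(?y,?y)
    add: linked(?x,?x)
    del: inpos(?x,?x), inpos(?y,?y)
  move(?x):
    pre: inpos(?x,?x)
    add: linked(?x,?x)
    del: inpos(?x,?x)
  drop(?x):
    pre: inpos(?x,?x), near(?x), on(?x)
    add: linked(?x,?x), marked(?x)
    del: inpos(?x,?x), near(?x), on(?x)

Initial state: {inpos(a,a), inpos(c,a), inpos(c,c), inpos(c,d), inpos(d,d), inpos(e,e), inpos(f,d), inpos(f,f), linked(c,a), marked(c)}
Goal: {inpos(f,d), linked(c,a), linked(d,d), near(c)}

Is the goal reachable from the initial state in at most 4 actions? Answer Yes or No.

1. grab(c)  →  {inpos(a,a), inpos(c,a), inpos(c,c), inpos(c,d), inpos(d,d), inpos(e,e), inpos(f,d), inpos(f,f), linked(c,a), marked(c), near(c)}
2. free(d,c)  →  {inpos(a,a), inpos(c,a), inpos(c,d), inpos(e,e), inpos(f,d), inpos(f,f), linked(c,a), linked(d,d), marked(c), near(c)}
optimal plan length = 2; 2 ≤ 4

Yes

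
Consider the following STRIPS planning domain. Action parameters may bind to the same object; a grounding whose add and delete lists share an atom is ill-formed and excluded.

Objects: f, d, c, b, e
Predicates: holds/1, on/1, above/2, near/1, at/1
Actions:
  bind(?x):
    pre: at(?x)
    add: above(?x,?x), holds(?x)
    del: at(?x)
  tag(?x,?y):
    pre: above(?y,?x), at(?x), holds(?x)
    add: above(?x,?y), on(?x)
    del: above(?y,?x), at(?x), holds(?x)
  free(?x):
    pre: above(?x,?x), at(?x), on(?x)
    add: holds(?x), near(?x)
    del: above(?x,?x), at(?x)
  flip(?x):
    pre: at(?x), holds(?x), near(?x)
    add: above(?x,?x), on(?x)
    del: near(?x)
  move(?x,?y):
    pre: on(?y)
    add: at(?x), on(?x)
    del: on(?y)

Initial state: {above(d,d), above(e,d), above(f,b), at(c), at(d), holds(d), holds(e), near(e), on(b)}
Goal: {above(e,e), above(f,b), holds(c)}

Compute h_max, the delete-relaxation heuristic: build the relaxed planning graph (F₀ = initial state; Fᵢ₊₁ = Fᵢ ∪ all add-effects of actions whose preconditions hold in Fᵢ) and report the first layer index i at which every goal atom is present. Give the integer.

2

F0 = init (9 atoms)
F1 = F0 ∪ {above(c,c), above(d,e), at(e), at(f), holds(c), on(c), on(d), on(e), on(f)}  (18 atoms)
F2 = F1 ∪ {above(e,e), above(f,f), at(b), holds(f), near(c), near(d)}  (24 atoms)
goal ⊆ F2  ⇒  h_max = 2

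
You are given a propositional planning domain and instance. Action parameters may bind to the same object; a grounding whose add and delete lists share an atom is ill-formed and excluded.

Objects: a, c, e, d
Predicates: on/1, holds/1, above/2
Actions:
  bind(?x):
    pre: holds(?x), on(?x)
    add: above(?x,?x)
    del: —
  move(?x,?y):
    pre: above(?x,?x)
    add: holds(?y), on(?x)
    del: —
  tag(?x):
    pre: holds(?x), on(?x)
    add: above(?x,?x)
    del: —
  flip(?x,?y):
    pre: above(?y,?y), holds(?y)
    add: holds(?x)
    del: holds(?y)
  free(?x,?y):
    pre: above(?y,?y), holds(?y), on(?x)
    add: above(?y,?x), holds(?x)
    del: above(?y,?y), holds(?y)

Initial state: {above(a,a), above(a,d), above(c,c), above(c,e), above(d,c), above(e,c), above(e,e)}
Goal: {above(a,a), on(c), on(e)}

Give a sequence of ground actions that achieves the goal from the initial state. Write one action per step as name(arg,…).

move(c,a); move(e,a)

1. move(c,a)  →  {above(a,a), above(a,d), above(c,c), above(c,e), above(d,c), above(e,c), above(e,e), holds(a), on(c)}
2. move(e,a)  →  {above(a,a), above(a,d), above(c,c), above(c,e), above(d,c), above(e,c), above(e,e), holds(a), on(c), on(e)}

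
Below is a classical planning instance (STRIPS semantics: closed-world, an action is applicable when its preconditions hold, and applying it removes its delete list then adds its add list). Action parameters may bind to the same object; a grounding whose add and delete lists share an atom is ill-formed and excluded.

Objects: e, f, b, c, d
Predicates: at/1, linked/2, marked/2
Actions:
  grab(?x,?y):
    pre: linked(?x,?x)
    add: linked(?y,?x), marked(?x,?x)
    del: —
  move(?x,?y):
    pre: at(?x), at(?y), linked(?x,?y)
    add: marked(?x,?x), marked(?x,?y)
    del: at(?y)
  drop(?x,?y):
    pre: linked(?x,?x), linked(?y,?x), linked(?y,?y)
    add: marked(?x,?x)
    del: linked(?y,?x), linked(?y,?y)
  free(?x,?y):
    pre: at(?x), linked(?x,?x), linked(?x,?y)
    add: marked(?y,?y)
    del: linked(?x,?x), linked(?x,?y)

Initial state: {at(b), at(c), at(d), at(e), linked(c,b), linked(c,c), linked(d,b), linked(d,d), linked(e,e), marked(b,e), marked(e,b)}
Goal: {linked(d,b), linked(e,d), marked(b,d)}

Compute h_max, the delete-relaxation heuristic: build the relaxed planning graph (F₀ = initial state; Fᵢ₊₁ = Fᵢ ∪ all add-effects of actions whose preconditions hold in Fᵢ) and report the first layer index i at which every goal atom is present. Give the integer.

2

F0 = init (11 atoms)
F1 = F0 ∪ {linked(b,c), linked(b,d), linked(b,e), linked(c,d), linked(c,e), linked(d,c), linked(d,e), linked(e,c), linked(e,d), linked(f,c), linked(f,d), linked(f,e), marked(b,b), marked(c,b), marked(c,c), marked(d,b), marked(d,d), marked(e,e)}  (29 atoms)
F2 = F1 ∪ {marked(b,c), marked(b,d), marked(c,d), marked(c,e), marked(d,c), marked(d,e), marked(e,c), marked(e,d)}  (37 atoms)
goal ⊆ F2  ⇒  h_max = 2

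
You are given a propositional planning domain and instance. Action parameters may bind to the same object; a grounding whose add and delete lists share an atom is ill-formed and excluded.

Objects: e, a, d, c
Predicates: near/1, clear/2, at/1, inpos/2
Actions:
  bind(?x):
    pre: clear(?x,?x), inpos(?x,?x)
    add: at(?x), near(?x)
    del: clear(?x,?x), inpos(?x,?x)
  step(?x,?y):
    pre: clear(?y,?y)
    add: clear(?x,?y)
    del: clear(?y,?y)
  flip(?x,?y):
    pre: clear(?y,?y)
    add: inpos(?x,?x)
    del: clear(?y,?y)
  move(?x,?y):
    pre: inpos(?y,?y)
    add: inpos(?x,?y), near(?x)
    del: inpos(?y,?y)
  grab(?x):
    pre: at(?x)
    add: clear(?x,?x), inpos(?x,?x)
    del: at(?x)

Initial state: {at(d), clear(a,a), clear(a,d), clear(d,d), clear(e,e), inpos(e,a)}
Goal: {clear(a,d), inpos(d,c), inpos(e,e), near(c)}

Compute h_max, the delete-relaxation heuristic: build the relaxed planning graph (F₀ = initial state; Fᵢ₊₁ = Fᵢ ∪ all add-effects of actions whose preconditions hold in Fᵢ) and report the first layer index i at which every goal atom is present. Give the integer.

2

F0 = init (6 atoms)
F1 = F0 ∪ {clear(a,e), clear(c,a), clear(c,d), clear(c,e), clear(d,a), clear(d,e), clear(e,a), clear(e,d), inpos(a,a), inpos(c,c), inpos(d,d), inpos(e,e)}  (18 atoms)
F2 = F1 ∪ {at(a), at(e), inpos(a,c), inpos(a,d), inpos(a,e), inpos(c,a), inpos(c,d), inpos(c,e), inpos(d,a), inpos(d,c), inpos(d,e), inpos(e,c), inpos(e,d), near(a), near(c), near(d), near(e)}  (35 atoms)
goal ⊆ F2  ⇒  h_max = 2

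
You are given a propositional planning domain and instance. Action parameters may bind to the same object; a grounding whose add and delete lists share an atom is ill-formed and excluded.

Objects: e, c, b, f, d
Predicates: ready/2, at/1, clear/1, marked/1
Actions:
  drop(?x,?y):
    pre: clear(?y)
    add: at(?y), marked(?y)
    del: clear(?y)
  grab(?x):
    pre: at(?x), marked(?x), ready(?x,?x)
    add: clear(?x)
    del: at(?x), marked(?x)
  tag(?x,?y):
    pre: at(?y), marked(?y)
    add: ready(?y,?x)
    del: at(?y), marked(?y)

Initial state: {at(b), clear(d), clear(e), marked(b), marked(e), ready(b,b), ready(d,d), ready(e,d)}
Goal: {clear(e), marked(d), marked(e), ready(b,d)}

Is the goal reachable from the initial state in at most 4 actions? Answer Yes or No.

1. drop(e,d)  →  {at(b), at(d), clear(e), marked(b), marked(d), marked(e), ready(b,b), ready(d,d), ready(e,d)}
2. tag(d,b)  →  {at(d), clear(e), marked(d), marked(e), ready(b,b), ready(b,d), ready(d,d), ready(e,d)}
optimal plan length = 2; 2 ≤ 4

Yes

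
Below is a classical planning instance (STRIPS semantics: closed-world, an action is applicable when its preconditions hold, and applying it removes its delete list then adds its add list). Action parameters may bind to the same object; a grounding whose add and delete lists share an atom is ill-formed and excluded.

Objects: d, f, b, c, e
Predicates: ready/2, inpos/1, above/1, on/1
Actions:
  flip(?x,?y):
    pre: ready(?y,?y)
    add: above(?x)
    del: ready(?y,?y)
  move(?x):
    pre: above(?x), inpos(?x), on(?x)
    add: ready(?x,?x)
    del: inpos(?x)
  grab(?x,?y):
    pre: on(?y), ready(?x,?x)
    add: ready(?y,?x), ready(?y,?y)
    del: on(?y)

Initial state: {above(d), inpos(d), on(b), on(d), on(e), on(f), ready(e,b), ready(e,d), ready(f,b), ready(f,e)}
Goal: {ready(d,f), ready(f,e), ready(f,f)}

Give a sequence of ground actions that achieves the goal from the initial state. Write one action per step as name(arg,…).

1. move(d)  →  {above(d), on(b), on(d), on(e), on(f), ready(d,d), ready(e,b), ready(e,d), ready(f,b), ready(f,e)}
2. grab(d,f)  →  {above(d), on(b), on(d), on(e), ready(d,d), ready(e,b), ready(e,d), ready(f,b), ready(f,d), ready(f,e), ready(f,f)}
3. grab(f,d)  →  {above(d), on(b), on(e), ready(d,d), ready(d,f), ready(e,b), ready(e,d), ready(f,b), ready(f,d), ready(f,e), ready(f,f)}

move(d); grab(d,f); grab(f,d)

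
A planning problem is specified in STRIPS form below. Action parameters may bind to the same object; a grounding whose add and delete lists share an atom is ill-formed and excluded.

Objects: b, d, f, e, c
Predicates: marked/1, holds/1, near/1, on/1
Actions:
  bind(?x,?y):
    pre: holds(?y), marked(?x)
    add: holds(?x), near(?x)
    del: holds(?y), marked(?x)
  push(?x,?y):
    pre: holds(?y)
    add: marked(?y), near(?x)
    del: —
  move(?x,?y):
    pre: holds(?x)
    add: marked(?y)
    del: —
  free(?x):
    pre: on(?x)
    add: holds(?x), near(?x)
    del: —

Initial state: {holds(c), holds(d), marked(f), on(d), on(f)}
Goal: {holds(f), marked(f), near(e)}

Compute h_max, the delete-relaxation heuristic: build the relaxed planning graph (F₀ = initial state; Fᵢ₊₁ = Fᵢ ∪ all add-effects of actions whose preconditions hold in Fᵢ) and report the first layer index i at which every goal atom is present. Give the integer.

F0 = init (5 atoms)
F1 = F0 ∪ {holds(f), marked(b), marked(c), marked(d), marked(e), near(b), near(c), near(d), near(e), near(f)}  (15 atoms)
goal ⊆ F1  ⇒  h_max = 1

1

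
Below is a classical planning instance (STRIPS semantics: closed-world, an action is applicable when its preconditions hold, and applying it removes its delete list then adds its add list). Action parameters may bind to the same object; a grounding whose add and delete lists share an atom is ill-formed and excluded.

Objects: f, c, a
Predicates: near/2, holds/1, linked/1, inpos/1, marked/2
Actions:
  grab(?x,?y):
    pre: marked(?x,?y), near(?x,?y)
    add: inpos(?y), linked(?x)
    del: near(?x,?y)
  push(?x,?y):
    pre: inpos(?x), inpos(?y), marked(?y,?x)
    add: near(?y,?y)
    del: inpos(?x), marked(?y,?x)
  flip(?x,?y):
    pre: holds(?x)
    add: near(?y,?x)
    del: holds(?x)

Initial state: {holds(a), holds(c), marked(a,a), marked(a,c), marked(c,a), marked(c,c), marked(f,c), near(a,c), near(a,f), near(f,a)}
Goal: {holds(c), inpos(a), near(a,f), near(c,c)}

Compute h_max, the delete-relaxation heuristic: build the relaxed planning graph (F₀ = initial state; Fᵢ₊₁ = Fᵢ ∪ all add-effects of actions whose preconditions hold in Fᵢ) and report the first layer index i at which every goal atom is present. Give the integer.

2

F0 = init (10 atoms)
F1 = F0 ∪ {inpos(c), linked(a), near(a,a), near(c,a), near(c,c), near(f,c)}  (16 atoms)
F2 = F1 ∪ {inpos(a), linked(c), linked(f)}  (19 atoms)
goal ⊆ F2  ⇒  h_max = 2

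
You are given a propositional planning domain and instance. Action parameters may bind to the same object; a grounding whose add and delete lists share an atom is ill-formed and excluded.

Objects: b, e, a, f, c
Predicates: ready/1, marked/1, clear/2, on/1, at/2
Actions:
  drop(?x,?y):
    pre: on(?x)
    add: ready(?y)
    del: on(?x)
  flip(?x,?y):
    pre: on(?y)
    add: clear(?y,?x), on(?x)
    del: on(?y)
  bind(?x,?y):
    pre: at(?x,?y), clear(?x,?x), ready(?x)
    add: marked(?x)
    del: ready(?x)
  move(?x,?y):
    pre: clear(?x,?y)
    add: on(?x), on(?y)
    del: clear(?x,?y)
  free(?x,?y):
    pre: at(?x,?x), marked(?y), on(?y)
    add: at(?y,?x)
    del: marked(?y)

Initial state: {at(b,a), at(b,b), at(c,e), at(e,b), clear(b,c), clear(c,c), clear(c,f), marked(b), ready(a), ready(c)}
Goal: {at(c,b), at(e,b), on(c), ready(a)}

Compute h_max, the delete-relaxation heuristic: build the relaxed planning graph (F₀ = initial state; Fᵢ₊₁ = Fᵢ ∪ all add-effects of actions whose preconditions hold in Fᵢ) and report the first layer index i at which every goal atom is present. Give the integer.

2

F0 = init (10 atoms)
F1 = F0 ∪ {marked(c), on(b), on(c), on(f)}  (14 atoms)
F2 = F1 ∪ {at(c,b), clear(b,a), clear(b,e), clear(b,f), clear(c,a), clear(c,b), clear(c,e), clear(f,a), clear(f,b), clear(f,c), clear(f,e), on(a), on(e), ready(b), ready(e), ready(f)}  (30 atoms)
goal ⊆ F2  ⇒  h_max = 2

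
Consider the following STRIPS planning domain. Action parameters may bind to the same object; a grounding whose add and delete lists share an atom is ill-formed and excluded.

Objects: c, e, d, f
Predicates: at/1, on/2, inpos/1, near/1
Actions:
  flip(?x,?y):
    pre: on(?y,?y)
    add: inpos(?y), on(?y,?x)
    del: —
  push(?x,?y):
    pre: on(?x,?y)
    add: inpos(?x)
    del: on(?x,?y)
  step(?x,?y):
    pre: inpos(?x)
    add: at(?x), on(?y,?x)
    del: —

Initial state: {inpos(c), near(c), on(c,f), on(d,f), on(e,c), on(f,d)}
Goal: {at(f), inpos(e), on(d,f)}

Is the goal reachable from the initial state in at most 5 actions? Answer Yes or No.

Yes

1. push(e,c)  →  {inpos(c), inpos(e), near(c), on(c,f), on(d,f), on(f,d)}
2. push(f,d)  →  {inpos(c), inpos(e), inpos(f), near(c), on(c,f), on(d,f)}
3. step(f,c)  →  {at(f), inpos(c), inpos(e), inpos(f), near(c), on(c,f), on(d,f)}
optimal plan length = 3; 3 ≤ 5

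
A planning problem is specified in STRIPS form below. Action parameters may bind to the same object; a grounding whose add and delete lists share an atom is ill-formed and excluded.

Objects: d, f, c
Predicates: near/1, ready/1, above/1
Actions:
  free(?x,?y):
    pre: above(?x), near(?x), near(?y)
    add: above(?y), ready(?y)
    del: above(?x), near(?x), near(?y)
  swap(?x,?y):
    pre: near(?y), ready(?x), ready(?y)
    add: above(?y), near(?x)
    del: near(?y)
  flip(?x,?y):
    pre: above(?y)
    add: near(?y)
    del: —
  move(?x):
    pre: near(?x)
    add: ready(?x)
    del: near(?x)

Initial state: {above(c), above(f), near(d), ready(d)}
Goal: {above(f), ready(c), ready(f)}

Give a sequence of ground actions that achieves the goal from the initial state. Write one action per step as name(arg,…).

1. flip(d,f)  →  {above(c), above(f), near(d), near(f), ready(d)}
2. flip(d,c)  →  {above(c), above(f), near(c), near(d), near(f), ready(d)}
3. move(f)  →  {above(c), above(f), near(c), near(d), ready(d), ready(f)}
4. move(c)  →  {above(c), above(f), near(d), ready(c), ready(d), ready(f)}

flip(d,f); flip(d,c); move(f); move(c)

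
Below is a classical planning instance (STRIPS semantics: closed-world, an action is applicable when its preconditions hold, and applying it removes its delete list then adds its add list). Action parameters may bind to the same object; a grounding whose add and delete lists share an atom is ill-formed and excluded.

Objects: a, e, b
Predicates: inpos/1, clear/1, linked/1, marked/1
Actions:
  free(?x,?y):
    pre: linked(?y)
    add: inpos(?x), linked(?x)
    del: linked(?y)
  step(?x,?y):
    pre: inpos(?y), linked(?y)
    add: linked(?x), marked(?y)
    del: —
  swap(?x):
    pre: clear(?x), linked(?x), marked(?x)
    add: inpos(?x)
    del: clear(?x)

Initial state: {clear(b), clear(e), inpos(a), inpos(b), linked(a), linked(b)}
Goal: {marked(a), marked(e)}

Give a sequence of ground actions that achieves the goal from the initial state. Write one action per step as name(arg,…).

free(e,a); step(a,e); step(a,a)

1. free(e,a)  →  {clear(b), clear(e), inpos(a), inpos(b), inpos(e), linked(b), linked(e)}
2. step(a,e)  →  {clear(b), clear(e), inpos(a), inpos(b), inpos(e), linked(a), linked(b), linked(e), marked(e)}
3. step(a,a)  →  {clear(b), clear(e), inpos(a), inpos(b), inpos(e), linked(a), linked(b), linked(e), marked(a), marked(e)}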